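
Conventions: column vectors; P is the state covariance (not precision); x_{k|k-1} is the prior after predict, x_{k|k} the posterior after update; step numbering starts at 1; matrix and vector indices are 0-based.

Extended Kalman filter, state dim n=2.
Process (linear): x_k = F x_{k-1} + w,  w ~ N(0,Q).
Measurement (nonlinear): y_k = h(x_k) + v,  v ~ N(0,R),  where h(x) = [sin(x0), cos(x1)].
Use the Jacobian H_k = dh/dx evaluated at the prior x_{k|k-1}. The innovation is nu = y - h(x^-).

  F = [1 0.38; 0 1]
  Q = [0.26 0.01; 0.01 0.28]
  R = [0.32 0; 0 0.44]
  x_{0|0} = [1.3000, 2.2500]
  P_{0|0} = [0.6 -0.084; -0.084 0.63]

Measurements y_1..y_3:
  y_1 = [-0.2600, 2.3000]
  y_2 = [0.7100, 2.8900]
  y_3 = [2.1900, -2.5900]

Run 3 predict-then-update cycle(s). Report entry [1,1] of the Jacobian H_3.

H_jac[1,1] = 0.4541

step 1: x^-=[2.1550, 2.2500]  P^-=[0.8871 0.1654; 0.1654 0.9100]  H_jac=[-0.5515 0.0000; 0.0000 -0.7781]  S=[0.5899 0.0710; 0.0710 0.9909]  K=[-0.8209 -0.0711; -0.0693 -0.7096]  nu=[-1.0942, 2.9282]  x^+=[2.8451, 0.2480]  P^+=[0.4763 0.0402; 0.0402 0.4013]
step 2: x^-=[2.9394, 0.2480]  P^-=[0.8248 0.2027; 0.2027 0.6813]  H_jac=[-0.9796 0.0000; 0.0000 -0.2455]  S=[1.1115 0.0487; 0.0487 0.4811]  K=[-0.7256 -0.0299; -0.1641 -0.3310]  nu=[0.5092, 1.9206]  x^+=[2.5125, -0.4713]  P^+=[0.2370 0.0536; 0.0536 0.5933]
step 3: x^-=[2.3334, -0.4713]  P^-=[0.6234 0.2891; 0.2891 0.8733]  H_jac=[-0.6908 0.0000; 0.0000 0.4541]  S=[0.6175 -0.0907; -0.0907 0.6200]  K=[-0.6810 0.1121; -0.2345 0.6052]  nu=[1.4670, -3.4810]  x^+=[0.9442, -2.9221]  P^+=[0.3154 0.1086; 0.1086 0.5865]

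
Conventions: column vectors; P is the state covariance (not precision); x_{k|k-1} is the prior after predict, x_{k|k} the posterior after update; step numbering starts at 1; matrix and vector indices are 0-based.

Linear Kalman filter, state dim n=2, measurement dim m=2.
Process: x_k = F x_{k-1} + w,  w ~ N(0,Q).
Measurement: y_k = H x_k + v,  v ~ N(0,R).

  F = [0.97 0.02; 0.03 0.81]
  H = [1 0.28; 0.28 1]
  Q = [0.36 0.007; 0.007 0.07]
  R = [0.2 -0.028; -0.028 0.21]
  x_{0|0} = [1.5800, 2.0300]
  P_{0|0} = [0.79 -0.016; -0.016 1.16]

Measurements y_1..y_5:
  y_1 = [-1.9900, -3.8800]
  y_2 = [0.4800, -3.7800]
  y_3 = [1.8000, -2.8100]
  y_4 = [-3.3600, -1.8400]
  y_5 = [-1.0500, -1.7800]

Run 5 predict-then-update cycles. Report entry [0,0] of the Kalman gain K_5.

step 1: x^-=[1.5732, 1.6917]  P^-=[1.1032 0.0362; 0.0362 0.8310]  S=[1.3886 0.5526; 0.5526 1.1478]  K=[0.8438 -0.1056; -0.1212 0.7912]  nu=[-4.0369, -6.0122]  x^+=[-1.1982, -2.5759]  P^+=[0.2002 -0.1019; -0.1019 0.1981]
step 2: x^-=[-1.2138, -2.1224]  P^-=[0.5445 -0.0641; -0.0641 0.1952]  S=[0.7240 0.1100; 0.1100 0.4120]  K=[0.7242 0.0212; -0.0817 0.4520]  nu=[2.2880, -1.3177]  x^+=[0.4152, -2.9050]  P^+=[0.1613 -0.0610; -0.0610 0.1143]
step 3: x^-=[0.3447, -2.3406]  P^-=[0.5095 -0.0344; -0.0344 0.1422]  S=[0.7013 0.1173; 0.1173 0.3728]  K=[0.7010 0.0697; -0.0547 0.3727]  nu=[2.1107, -0.5659]  x^+=[1.7849, -2.6669]  P^+=[0.1515 -0.0474; -0.0474 0.0931]
step 4: x^-=[1.6780, -2.1066]  P^-=[0.5008 -0.0244; -0.0244 0.1289]  S=[0.6972 0.1220; 0.1220 0.3645]  K=[0.6935 0.0857; -0.0444 0.3498]  nu=[-4.4482, -0.2032]  x^+=[-1.4240, -1.9802]  P^+=[0.1483 -0.0430; -0.0430 0.0867]
step 5: x^-=[-1.4209, -1.6467]  P^-=[0.4979 -0.0211; -0.0211 0.1249]  S=[0.6959 0.1237; 0.1237 0.3622]  K=[0.6909 0.0909; -0.0409 0.3427]  nu=[0.8319, 0.2645]  x^+=[-0.8221, -1.5900]  P^+=[0.1472 -0.0415; -0.0415 0.0847]

K[0,0] = 0.6909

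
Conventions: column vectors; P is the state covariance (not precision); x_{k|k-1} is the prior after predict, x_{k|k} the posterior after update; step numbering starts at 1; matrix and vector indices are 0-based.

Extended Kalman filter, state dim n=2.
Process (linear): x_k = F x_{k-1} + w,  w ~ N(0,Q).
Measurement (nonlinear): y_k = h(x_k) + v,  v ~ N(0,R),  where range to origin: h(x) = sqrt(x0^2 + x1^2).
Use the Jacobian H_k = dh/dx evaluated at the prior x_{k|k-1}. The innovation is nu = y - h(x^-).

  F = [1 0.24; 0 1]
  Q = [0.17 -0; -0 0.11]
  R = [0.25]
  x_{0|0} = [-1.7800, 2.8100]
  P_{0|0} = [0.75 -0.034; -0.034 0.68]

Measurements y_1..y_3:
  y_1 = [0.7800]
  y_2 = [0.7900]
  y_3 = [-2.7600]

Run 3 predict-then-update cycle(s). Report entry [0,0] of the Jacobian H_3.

step 1: x^-=[-1.1056, 2.8100]  P^-=[0.9428 0.1292; 0.1292 0.7900]  H_jac=[-0.3661 0.9306]  S=[0.9725]  K=[-0.2314; 0.7073]  nu=[-2.2397]  x^+=[-0.5874, 1.2258]  P^+=[0.8908 0.2883; 0.2883 0.3035]
step 2: x^-=[-0.2933, 1.2258]  P^-=[1.2167 0.3612; 0.3612 0.4135]  H_jac=[-0.2327 0.9726]  S=[0.5435]  K=[0.1254; 0.5853]  nu=[-0.4704]  x^+=[-0.3523, 0.9505]  P^+=[1.2081 0.3213; 0.3213 0.2273]
step 3: x^-=[-0.1241, 0.9505]  P^-=[1.5454 0.3758; 0.3758 0.3373]  H_jac=[-0.1295 0.9916]  S=[0.5110]  K=[0.3376; 0.5592]  nu=[-3.7186]  x^+=[-1.3794, -1.1290]  P^+=[1.4872 0.2793; 0.2793 0.1775]

H_jac[0,0] = -0.1295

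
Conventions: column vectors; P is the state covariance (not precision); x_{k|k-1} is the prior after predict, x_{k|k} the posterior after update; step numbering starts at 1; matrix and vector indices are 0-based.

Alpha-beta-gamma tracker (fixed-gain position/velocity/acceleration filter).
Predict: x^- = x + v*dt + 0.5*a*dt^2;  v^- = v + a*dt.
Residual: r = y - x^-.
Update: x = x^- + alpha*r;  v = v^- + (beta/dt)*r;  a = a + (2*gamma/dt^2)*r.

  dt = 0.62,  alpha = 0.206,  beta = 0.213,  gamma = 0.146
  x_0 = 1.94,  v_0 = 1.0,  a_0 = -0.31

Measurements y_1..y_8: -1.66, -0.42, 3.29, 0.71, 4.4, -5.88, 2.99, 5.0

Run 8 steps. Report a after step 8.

step 1: x_pred=2.5004  r=-4.1604  x^+=1.6434  v^+=-0.6215  a^+=-3.4704
step 2: x_pred=0.5910  r=-1.0110  x^+=0.3828  v^+=-3.1205  a^+=-4.2384
step 3: x_pred=-2.3665  r=5.6565  x^+=-1.2013  v^+=-3.8050  a^+=0.0585
step 4: x_pred=-3.5491  r=4.2591  x^+=-2.6717  v^+=-2.3055  a^+=3.2938
step 5: x_pred=-3.4681  r=7.8681  x^+=-1.8473  v^+=2.4398  a^+=9.2706
step 6: x_pred=1.4472  r=-7.3272  x^+=-0.0622  v^+=5.6703  a^+=3.7047
step 7: x_pred=4.1654  r=-1.1754  x^+=3.9233  v^+=7.5634  a^+=2.8118
step 8: x_pred=9.1530  r=-4.1530  x^+=8.2975  v^+=7.8799  a^+=-0.3429

a_post = -0.3429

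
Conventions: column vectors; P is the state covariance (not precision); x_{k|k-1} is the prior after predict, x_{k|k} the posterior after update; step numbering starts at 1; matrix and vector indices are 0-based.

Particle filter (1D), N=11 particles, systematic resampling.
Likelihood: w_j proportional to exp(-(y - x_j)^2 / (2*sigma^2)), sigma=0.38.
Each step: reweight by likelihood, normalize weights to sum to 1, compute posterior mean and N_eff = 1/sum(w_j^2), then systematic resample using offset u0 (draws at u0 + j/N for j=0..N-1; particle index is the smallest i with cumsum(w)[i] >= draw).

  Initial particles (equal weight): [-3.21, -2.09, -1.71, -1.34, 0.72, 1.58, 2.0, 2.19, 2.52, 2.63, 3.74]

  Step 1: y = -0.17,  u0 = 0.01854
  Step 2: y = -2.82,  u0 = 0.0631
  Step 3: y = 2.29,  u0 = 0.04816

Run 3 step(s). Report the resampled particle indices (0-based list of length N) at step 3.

step 1: w=[0.0000, 0.0000, 0.0037, 0.1190, 0.8769, 0.0003, 0.0000, 0.0000, 0.0000, 0.0000, 0.0000]  mean=0.4660  Neff=1.2769  idx=[3, 3, 4, 4, 4, 4, 4, 4, 4, 4, 4]
step 2: w=[0.5000, 0.5000, 0.0000, 0.0000, 0.0000, 0.0000, 0.0000, 0.0000, 0.0000, 0.0000, 0.0000]  mean=-1.3400  Neff=2.0000  idx=[0, 0, 0, 0, 0, 1, 1, 1, 1, 1, 1]
step 3: w=[0.0909, 0.0909, 0.0909, 0.0909, 0.0909, 0.0909, 0.0909, 0.0909, 0.0909, 0.0909, 0.0909]  mean=-1.3400  Neff=11.0000  idx=[0, 1, 2, 3, 4, 5, 6, 7, 8, 9, 10]

resampled_idx = [0, 1, 2, 3, 4, 5, 6, 7, 8, 9, 10]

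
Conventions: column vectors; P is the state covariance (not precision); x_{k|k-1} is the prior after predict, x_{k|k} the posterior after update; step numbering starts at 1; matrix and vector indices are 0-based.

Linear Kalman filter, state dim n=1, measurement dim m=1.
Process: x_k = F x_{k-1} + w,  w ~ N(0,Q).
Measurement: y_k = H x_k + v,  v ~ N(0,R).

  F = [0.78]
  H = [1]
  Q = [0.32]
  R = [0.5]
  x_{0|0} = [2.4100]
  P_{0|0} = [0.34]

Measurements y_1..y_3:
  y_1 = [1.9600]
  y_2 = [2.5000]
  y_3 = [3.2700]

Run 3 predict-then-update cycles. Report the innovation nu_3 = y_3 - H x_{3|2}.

innov = [1.7202]

step 1: x^-=[1.8798]  P^-=[0.5269]  S=[1.0269]  K=[0.5131]  nu=[0.0802]  x^+=[1.9209]  P^+=[0.2565]
step 2: x^-=[1.4983]  P^-=[0.4761]  S=[0.9761]  K=[0.4877]  nu=[1.0017]  x^+=[1.9869]  P^+=[0.2439]
step 3: x^-=[1.5498]  P^-=[0.4684]  S=[0.9684]  K=[0.4837]  nu=[1.7202]  x^+=[2.3818]  P^+=[0.2418]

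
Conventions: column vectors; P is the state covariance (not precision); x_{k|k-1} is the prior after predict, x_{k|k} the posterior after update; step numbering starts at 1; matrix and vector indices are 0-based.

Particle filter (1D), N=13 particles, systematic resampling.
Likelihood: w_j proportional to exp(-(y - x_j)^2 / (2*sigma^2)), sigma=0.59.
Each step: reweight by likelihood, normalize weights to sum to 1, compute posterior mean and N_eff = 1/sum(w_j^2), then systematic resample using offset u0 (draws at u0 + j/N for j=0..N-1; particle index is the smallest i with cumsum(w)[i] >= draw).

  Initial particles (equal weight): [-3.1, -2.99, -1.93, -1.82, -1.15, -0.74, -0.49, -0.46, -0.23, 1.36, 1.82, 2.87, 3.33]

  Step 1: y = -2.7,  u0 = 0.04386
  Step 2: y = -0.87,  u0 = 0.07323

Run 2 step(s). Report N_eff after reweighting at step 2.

step 1: w=[0.3212, 0.3582, 0.1725, 0.1329, 0.0128, 0.0016, 0.0004, 0.0003, 0.0001, 0.0000, 0.0000, 0.0000, 0.0000]  mean=-2.6579  Neff=3.5831  idx=[0, 0, 0, 0, 1, 1, 1, 1, 1, 2, 2, 3, 3]
step 2: w=[0.0008, 0.0008, 0.0008, 0.0008, 0.0016, 0.0016, 0.0016, 0.0016, 0.0016, 0.2082, 0.2082, 0.2860, 0.2860]  mean=-1.8797  Neff=3.9945  idx=[9, 9, 10, 10, 10, 11, 11, 11, 11, 12, 12, 12, 12]

N_eff = 3.9945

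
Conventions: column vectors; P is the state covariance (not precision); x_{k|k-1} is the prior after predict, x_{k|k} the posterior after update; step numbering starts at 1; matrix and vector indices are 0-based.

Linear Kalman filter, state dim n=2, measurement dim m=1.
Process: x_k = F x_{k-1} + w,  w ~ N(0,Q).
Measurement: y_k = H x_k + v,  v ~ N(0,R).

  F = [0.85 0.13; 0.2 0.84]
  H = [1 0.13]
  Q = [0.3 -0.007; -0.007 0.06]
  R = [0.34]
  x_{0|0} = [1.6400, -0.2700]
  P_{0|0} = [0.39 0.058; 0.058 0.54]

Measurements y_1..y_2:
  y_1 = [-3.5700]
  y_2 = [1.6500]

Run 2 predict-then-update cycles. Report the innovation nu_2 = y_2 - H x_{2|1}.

step 1: x^-=[1.3589, 0.1012]  P^-=[0.6037 0.1612; 0.1612 0.4761]  S=[0.9937]  K=[0.6287; 0.2245]  nu=[-4.9421]  x^+=[-1.7479, -1.0083]  P^+=[0.2110 0.0209; 0.0209 0.4260]
step 2: x^-=[-1.6168, -1.1966]  P^-=[0.4643 0.0909; 0.0909 0.3761]  S=[0.8343]  K=[0.5707; 0.1676]  nu=[3.4224]  x^+=[0.3363, -0.6231]  P^+=[0.1926 0.0111; 0.0111 0.3527]

innov = [3.4224]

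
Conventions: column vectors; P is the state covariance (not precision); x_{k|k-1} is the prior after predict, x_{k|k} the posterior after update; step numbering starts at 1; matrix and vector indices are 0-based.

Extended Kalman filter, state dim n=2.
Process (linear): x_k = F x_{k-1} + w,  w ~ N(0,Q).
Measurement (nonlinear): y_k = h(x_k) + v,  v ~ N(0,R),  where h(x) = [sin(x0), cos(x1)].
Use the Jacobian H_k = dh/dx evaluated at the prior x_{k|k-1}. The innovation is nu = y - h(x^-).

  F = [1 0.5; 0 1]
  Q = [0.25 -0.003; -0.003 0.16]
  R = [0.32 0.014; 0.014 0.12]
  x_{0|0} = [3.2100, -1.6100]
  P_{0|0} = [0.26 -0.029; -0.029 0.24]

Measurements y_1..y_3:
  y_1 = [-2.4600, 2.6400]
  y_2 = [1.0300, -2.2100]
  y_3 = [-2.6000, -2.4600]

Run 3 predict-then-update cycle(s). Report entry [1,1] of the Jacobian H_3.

H_jac[1,1] = -0.3166

step 1: x^-=[2.4050, -1.6100]  P^-=[0.5410 0.0880; 0.0880 0.4000]  H_jac=[-0.7408 0.0000; 0.0000 0.9992]  S=[0.6169 -0.0511; -0.0511 0.5194]  K=[-0.6409 0.1062; -0.0422 0.7654]  nu=[-3.1318, 2.6792]  x^+=[4.6966, 0.5729]  P^+=[0.2748 0.0038; 0.0038 0.0913]
step 2: x^-=[4.9830, 0.5729]  P^-=[0.5514 0.0464; 0.0464 0.2513]  H_jac=[0.2673 0.0000; 0.0000 -0.5420]  S=[0.3594 0.0073; 0.0073 0.1938]  K=[0.4131 -0.1454; 0.0488 -0.7046]  nu=[1.9936, -3.0503]  x^+=[6.2499, 2.8195]  P^+=[0.4869 0.0215; 0.0215 0.1547]
step 3: x^-=[7.6597, 2.8195]  P^-=[0.7971 0.0959; 0.0959 0.3147]  H_jac=[0.1931 0.0000; 0.0000 -0.3166]  S=[0.3497 0.0081; 0.0081 0.1515]  K=[0.4453 -0.2242; 0.0683 -0.6611]  nu=[-3.5812, -1.5114]  x^+=[6.4037, 3.5741]  P^+=[0.7217 0.0653; 0.0653 0.2476]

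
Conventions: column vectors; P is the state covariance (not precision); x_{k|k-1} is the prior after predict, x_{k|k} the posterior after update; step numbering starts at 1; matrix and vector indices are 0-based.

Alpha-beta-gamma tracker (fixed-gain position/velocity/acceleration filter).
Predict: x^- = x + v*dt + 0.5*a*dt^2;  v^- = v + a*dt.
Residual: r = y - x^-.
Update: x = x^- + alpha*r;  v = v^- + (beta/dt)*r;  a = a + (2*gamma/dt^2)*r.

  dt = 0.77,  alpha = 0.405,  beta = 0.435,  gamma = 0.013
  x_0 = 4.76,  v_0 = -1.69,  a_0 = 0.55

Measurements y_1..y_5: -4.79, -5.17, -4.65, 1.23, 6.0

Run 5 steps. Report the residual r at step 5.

resid = 8.7874

step 1: x_pred=3.6217  r=-8.4117  x^+=0.2150  v^+=-6.0186  a^+=0.1811
step 2: x_pred=-4.3656  r=-0.8044  x^+=-4.6914  v^+=-6.3335  a^+=0.1459
step 3: x_pred=-9.5250  r=4.8750  x^+=-7.5506  v^+=-3.4672  a^+=0.3596
step 4: x_pred=-10.1137  r=11.3437  x^+=-5.5195  v^+=3.2182  a^+=0.8571
step 5: x_pred=-2.7874  r=8.7874  x^+=0.7715  v^+=8.8425  a^+=1.2424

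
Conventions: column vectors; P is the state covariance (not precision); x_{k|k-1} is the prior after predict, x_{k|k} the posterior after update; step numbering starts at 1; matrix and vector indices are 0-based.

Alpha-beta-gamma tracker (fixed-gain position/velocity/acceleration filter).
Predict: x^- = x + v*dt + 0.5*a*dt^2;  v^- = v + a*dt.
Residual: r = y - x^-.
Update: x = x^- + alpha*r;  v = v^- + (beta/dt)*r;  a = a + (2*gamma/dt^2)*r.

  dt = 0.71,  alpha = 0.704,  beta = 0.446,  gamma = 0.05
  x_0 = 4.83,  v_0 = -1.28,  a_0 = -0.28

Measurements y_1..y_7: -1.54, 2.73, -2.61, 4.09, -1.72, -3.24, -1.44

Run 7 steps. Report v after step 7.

step 1: x_pred=3.8506  r=-5.3906  x^+=0.0556  v^+=-4.8650  a^+=-1.3494
step 2: x_pred=-3.7386  r=6.4686  x^+=0.8153  v^+=-1.7597  a^+=-0.0661
step 3: x_pred=-0.4508  r=-2.1592  x^+=-1.9709  v^+=-3.1630  a^+=-0.4945
step 4: x_pred=-4.3412  r=8.4312  x^+=1.5944  v^+=1.7822  a^+=1.1780
step 5: x_pred=3.1566  r=-4.8766  x^+=-0.2765  v^+=-0.4448  a^+=0.2107
step 6: x_pred=-0.5392  r=-2.7008  x^+=-2.4406  v^+=-1.9918  a^+=-0.3251
step 7: x_pred=-3.9367  r=2.4967  x^+=-2.1790  v^+=-0.6543  a^+=0.1702

v_post = -0.6543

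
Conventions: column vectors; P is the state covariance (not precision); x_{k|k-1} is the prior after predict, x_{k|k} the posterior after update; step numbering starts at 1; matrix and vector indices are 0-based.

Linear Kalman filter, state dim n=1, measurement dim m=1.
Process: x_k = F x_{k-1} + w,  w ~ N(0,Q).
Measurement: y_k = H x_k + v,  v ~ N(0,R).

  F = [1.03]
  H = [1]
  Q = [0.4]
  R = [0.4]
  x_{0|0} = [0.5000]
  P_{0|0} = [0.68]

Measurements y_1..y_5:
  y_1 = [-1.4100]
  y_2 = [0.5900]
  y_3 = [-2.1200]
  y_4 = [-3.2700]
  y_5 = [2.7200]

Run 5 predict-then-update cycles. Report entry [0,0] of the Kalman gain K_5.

K[0,0] = 0.6245

step 1: x^-=[0.5150]  P^-=[1.1214]  S=[1.5214]  K=[0.7371]  nu=[-1.9250]  x^+=[-0.9039]  P^+=[0.2948]
step 2: x^-=[-0.9310]  P^-=[0.7128]  S=[1.1128]  K=[0.6405]  nu=[1.5210]  x^+=[0.0433]  P^+=[0.2562]
step 3: x^-=[0.0446]  P^-=[0.6718]  S=[1.0718]  K=[0.6268]  nu=[-2.1646]  x^+=[-1.3122]  P^+=[0.2507]
step 4: x^-=[-1.3516]  P^-=[0.6660]  S=[1.0660]  K=[0.6248]  nu=[-1.9184]  x^+=[-2.5501]  P^+=[0.2499]
step 5: x^-=[-2.6266]  P^-=[0.6651]  S=[1.0651]  K=[0.6245]  nu=[5.3466]  x^+=[0.7121]  P^+=[0.2498]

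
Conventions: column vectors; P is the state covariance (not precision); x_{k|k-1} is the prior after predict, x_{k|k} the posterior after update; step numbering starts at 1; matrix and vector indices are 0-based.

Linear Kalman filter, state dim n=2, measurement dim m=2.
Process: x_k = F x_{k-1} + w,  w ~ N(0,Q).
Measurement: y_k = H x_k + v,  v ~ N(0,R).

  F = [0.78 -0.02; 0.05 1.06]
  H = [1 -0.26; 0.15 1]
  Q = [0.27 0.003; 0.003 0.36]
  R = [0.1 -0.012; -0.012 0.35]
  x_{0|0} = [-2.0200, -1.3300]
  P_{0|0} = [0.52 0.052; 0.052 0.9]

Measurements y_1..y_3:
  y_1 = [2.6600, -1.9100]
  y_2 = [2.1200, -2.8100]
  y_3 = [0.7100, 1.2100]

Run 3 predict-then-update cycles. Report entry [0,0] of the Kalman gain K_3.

K[0,0] = 0.7309

step 1: x^-=[-1.5490, -1.5108]  P^-=[0.5851 0.0471; 0.0471 1.3781]  S=[0.7537 -0.2372; -0.2372 1.7554]  K=[0.8190 0.1875; -0.1718 0.7659]  nu=[3.8162, -0.1668]  x^+=[1.5453, -2.2941]  P^+=[0.0906 0.0422; 0.0422 0.2638]
step 2: x^-=[1.2512, -2.3545]  P^-=[0.3239 0.0358; 0.0358 0.6611]  S=[0.4500 -0.1009; -0.1009 1.0291]  K=[0.7337 0.1539; -0.1607 0.6318]  nu=[0.2567, -0.6432]  x^+=[1.3405, -2.8021]  P^+=[0.0801 0.0331; 0.0331 0.2181]
step 3: x^-=[1.1016, -2.9032]  P^-=[0.3178 0.0288; 0.0288 0.6088]  S=[0.4440 -0.0949; -0.0949 0.9746]  K=[0.7309 0.1497; -0.1605 0.6135]  nu=[-1.1465, 3.9480]  x^+=[0.8545, -0.2973]  P^+=[0.0795 0.0317; 0.0317 0.2119]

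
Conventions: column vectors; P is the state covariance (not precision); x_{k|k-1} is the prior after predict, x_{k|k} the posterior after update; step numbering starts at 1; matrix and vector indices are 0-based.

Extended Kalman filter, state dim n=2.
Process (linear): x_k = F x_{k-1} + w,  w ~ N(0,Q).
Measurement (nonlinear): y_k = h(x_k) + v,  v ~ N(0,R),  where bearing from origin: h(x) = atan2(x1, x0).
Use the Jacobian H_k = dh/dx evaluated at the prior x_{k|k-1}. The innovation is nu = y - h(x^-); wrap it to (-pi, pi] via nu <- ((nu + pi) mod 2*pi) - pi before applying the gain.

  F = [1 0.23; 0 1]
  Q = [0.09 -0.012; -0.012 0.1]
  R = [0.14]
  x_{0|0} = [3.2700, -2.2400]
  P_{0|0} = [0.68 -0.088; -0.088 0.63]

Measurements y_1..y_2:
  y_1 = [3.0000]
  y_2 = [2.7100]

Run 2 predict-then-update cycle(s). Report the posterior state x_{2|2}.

step 1: x^-=[2.7548, -2.2400]  P^-=[0.7628 0.0449; 0.0449 0.7300]  H_jac=[0.1777 0.2185]  S=[0.2024]  K=[0.7181; 0.8274]  nu=[-2.6005]  x^+=[0.8875, -4.3918]  P^+=[0.6585 -0.0754; -0.0754 0.5914]
step 2: x^-=[-0.1226, -4.3918]  P^-=[0.7451 0.0486; 0.0486 0.6914]  H_jac=[0.2275 -0.0064]  S=[0.1785]  K=[0.9482; 0.0374]  nu=[-1.9745]  x^+=[-1.9948, -4.4656]  P^+=[0.5846 0.0423; 0.0423 0.6912]

x_post = [-1.9948, -4.4656]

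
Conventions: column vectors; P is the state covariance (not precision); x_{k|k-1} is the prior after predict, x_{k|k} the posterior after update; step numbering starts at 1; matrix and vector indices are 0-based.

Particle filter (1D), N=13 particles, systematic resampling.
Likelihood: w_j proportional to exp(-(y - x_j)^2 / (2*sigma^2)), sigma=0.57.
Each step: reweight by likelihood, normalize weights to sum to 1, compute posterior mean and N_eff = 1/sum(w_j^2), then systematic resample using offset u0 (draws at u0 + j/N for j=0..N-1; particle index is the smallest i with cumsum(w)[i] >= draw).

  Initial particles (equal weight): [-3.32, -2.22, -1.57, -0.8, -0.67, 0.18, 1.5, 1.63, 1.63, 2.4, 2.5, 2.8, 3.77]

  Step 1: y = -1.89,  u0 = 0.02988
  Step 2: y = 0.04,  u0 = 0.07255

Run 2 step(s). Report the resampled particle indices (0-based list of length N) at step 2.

step 1: w=[0.0214, 0.4216, 0.4258, 0.0801, 0.0505, 0.0007, 0.0000, 0.0000, 0.0000, 0.0000, 0.0000, 0.0000, 0.0000]  mean=-1.7732  Neff=2.7142  idx=[1, 1, 1, 1, 1, 1, 2, 2, 2, 2, 2, 3, 4]
step 2: w=[0.0004, 0.0004, 0.0004, 0.0004, 0.0004, 0.0004, 0.0207, 0.0207, 0.0207, 0.0207, 0.0207, 0.3781, 0.5156]  mean=-0.8165  Neff=2.4333  idx=[9, 11, 11, 11, 11, 11, 12, 12, 12, 12, 12, 12, 12]

resampled_idx = [9, 11, 11, 11, 11, 11, 12, 12, 12, 12, 12, 12, 12]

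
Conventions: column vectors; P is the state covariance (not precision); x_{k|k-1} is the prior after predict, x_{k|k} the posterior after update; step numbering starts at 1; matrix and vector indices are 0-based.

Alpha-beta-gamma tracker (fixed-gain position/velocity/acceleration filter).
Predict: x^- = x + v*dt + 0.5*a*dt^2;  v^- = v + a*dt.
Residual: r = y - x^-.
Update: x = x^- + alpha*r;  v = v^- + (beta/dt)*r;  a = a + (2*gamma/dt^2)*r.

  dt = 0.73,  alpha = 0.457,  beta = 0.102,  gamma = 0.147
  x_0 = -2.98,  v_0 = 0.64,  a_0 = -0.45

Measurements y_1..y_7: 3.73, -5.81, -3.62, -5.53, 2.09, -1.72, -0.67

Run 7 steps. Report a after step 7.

step 1: x_pred=-2.6327  r=6.3627  x^+=0.2751  v^+=1.2005  a^+=3.0603
step 2: x_pred=1.9669  r=-7.7769  x^+=-1.5872  v^+=2.3479  a^+=-1.2302
step 3: x_pred=-0.2010  r=-3.4190  x^+=-1.7635  v^+=0.9722  a^+=-3.1165
step 4: x_pred=-1.8842  r=-3.6458  x^+=-3.5503  v^+=-1.8123  a^+=-5.1279
step 5: x_pred=-6.2396  r=8.3296  x^+=-2.4330  v^+=-4.3918  a^+=-0.5324
step 6: x_pred=-5.7808  r=4.0608  x^+=-3.9250  v^+=-4.2130  a^+=1.7079
step 7: x_pred=-6.5455  r=5.8755  x^+=-3.8604  v^+=-2.1453  a^+=4.9494

a_post = 4.9494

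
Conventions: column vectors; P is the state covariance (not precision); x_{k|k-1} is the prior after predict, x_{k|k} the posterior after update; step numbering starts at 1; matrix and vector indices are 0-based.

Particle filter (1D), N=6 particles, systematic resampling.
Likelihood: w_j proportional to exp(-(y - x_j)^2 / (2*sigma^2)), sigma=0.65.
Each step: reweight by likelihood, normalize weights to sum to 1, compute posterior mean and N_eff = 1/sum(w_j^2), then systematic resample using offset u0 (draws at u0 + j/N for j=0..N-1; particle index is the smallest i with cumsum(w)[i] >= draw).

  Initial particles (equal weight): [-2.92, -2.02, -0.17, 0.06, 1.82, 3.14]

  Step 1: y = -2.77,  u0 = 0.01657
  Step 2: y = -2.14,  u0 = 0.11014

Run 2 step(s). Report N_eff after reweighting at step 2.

step 1: w=[0.6544, 0.3454, 0.0002, 0.0001, 0.0000, 0.0000]  mean=-2.6084  Neff=1.8266  idx=[0, 0, 0, 0, 1, 1]
step 2: w=[0.1244, 0.1244, 0.1244, 0.1244, 0.2512, 0.2512]  mean=-2.4678  Neff=5.3158  idx=[0, 2, 3, 4, 5, 5]

N_eff = 5.3158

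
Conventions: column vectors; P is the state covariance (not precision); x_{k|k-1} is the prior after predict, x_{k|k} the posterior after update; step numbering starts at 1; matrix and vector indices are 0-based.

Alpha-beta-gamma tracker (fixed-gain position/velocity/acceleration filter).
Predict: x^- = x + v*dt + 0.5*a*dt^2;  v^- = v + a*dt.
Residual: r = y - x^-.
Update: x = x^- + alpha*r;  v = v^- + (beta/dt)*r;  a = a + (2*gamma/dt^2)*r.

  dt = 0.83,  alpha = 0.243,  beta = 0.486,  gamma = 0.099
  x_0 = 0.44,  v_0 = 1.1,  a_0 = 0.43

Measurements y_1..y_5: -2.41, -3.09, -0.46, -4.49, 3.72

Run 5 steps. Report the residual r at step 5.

resid = 10.5384

step 1: x_pred=1.5011  r=-3.9111  x^+=0.5507  v^+=-0.8332  a^+=-0.6941
step 2: x_pred=-0.3799  r=-2.7101  x^+=-1.0385  v^+=-2.9962  a^+=-1.4730
step 3: x_pred=-4.0327  r=3.5727  x^+=-3.1645  v^+=-2.1268  a^+=-0.4462
step 4: x_pred=-5.0835  r=0.5935  x^+=-4.9393  v^+=-2.1496  a^+=-0.2756
step 5: x_pred=-6.8184  r=10.5384  x^+=-4.2576  v^+=3.7923  a^+=2.7533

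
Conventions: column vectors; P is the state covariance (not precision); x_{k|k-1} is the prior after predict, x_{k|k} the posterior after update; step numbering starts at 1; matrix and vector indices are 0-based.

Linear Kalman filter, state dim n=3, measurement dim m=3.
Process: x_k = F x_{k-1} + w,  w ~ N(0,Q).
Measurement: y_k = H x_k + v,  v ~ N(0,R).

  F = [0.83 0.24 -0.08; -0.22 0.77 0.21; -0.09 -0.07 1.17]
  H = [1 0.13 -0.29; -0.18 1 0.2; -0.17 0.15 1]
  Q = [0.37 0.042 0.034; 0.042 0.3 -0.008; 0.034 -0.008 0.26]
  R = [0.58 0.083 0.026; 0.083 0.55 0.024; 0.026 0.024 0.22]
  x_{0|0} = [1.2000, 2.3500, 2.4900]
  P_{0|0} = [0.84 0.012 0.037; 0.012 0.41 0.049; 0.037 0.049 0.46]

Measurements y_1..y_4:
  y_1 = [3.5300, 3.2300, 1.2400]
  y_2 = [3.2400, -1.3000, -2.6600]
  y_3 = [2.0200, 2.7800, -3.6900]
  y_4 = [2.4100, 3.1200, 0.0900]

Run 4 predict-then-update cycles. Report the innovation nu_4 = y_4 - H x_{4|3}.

step 1: x^-=[1.3608, 2.0684, 2.6408]  P^-=[0.9732 -0.0298 -0.0294; -0.0298 0.6124 0.1321; -0.0294 0.1321 0.8828]  S=[1.6372 -0.1351 -0.4068; -0.1351 1.2949 0.4704; -0.4068 0.4704 1.1959]  K=[0.6094 -0.1330 0.0929; 0.0514 0.4981 0.0131; 0.0277 -0.0394 0.7839]  nu=[2.6661, 0.8784, -1.4797]  x^+=[2.7313, 2.6236, 1.5199]  P^+=[0.3678 0.0276 0.0915; 0.0276 0.2880 -0.0223; 0.0915 -0.0223 0.1911]
step 2: x^-=[2.7750, 1.7385, 1.3489]  P^-=[0.6409 0.0588 0.0647; 0.0588 0.4719 -0.0158; 0.0647 -0.0158 0.5108]  S=[1.2508 0.0773 -0.1478; 0.0773 1.0310 0.1748; -0.1478 0.1748 0.7302]  K=[0.5187 -0.0946 0.0791; 0.0686 0.4445 -0.0310; 0.0168 -0.0468 0.6958]  nu=[0.6301, -2.8088, -3.7979]  x^+=[3.0670, 0.6508, -1.1517]  P^+=[0.3129 0.0339 0.0767; 0.0339 0.2611 -0.0278; 0.0767 -0.0278 0.1696]
step 3: x^-=[2.7940, -0.4155, -1.6691]  P^-=[0.6061 0.0652 0.0548; 0.0652 0.4499 -0.0218; 0.0548 -0.0218 0.4848]  S=[1.2213 0.0875 -0.1449; 0.0875 1.0028 0.1599; -0.1449 0.1599 0.7039]  K=[0.5047 -0.0880 0.0692; 0.0714 0.4318 -0.0343; 0.0117 -0.0449 0.6834]  nu=[-1.2040, 4.0322, -1.4836]  x^+=[1.7289, 1.2906, -2.8784]  P^+=[0.3037 0.0353 0.0726; 0.0353 0.2545 -0.0275; 0.0726 -0.0275 0.1660]
step 4: x^-=[1.9750, 0.0089, -3.6137]  P^-=[0.6004 0.0657 0.0518; 0.0657 0.4453 -0.0212; 0.0518 -0.0212 0.4807]  S=[1.2170 0.0878 -0.1459; 0.0878 0.9981 0.1594; -0.1459 0.1594 0.7007]  K=[0.5023 -0.0869 0.0666; 0.0716 0.4291 -0.0336; 0.0106 -0.0440 0.6811]  nu=[-0.6141, 4.1893, 4.0381]  x^+=[1.5717, 1.6269, -1.0542]  P^+=[0.3020 0.0355 0.0716; 0.0355 0.2530 -0.0271; 0.0716 -0.0271 0.1653]

innov = [-0.6141, 4.1893, 4.0381]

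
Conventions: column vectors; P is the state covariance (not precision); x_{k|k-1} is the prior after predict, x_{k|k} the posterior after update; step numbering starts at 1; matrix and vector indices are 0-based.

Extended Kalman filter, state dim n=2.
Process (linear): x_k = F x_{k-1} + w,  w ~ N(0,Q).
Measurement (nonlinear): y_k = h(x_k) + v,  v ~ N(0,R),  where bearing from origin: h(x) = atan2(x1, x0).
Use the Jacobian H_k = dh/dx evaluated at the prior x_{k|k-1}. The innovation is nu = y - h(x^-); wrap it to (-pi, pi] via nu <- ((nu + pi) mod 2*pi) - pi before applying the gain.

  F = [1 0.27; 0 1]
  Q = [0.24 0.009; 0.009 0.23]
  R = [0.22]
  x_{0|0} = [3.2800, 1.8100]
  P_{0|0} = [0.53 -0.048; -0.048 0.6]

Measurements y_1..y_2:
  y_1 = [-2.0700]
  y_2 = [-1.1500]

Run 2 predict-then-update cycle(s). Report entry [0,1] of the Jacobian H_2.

step 1: x^-=[3.7687, 1.8100]  P^-=[0.7878 0.1230; 0.1230 0.8300]  H_jac=[-0.1036 0.2156]  S=[0.2615]  K=[-0.2105; 0.6355]  nu=[-2.5177]  x^+=[4.2987, 0.2099]  P^+=[0.7762 0.1580; 0.1580 0.7244]
step 2: x^-=[4.3554, 0.2099]  P^-=[1.1544 0.3626; 0.3626 0.9544]  H_jac=[-0.0110 0.2291]  S=[0.2684]  K=[0.2620; 0.7996]  nu=[-1.1981]  x^+=[4.0415, -0.7482]  P^+=[1.1359 0.3063; 0.3063 0.7827]

H_jac[0,1] = 0.2291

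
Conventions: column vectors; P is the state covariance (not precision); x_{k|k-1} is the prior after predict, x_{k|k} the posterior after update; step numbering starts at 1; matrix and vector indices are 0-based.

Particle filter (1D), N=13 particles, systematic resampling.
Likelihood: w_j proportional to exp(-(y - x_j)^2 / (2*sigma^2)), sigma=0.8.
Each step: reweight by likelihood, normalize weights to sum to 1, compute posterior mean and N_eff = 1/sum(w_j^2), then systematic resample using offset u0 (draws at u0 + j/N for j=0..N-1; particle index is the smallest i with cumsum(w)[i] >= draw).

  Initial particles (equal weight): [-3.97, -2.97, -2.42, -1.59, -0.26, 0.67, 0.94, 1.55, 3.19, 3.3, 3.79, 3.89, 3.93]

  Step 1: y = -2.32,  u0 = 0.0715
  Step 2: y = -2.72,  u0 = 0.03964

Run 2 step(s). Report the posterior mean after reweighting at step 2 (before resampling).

post_mean = -2.5408

step 1: w=[0.0472, 0.2844, 0.3926, 0.2609, 0.0144, 0.0004, 0.0001, 0.0000, 0.0000, 0.0000, 0.0000, 0.0000, 0.0000]  mean=-2.4005  Neff=3.2726  idx=[1, 1, 1, 1, 2, 2, 2, 2, 2, 3, 3, 3, 4]
step 2: w=[0.0994, 0.0994, 0.0994, 0.0994, 0.0972, 0.0972, 0.0972, 0.0972, 0.0972, 0.0385, 0.0385, 0.0385, 0.0009]  mean=-2.5408  Neff=10.9634  idx=[0, 1, 1, 2, 3, 4, 5, 5, 6, 7, 8, 9, 11]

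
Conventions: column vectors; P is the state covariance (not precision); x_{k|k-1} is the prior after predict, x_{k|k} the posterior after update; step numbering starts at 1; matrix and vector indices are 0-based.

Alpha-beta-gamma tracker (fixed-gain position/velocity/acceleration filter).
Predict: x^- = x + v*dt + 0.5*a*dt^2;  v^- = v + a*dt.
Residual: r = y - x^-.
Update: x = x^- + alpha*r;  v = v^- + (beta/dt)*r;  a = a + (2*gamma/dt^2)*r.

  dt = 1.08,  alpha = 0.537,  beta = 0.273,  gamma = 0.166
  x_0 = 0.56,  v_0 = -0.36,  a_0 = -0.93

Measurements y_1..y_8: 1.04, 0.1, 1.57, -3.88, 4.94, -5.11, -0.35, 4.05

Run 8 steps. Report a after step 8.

a_post = 0.6416

step 1: x_pred=-0.3712  r=1.4112  x^+=0.3866  v^+=-1.0077  a^+=-0.5283
step 2: x_pred=-1.0098  r=1.1098  x^+=-0.4138  v^+=-1.2977  a^+=-0.2124
step 3: x_pred=-1.9393  r=3.5093  x^+=-0.0548  v^+=-0.6401  a^+=0.7864
step 4: x_pred=-0.2875  r=-3.5925  x^+=-2.2167  v^+=-0.6989  a^+=-0.2361
step 5: x_pred=-3.1092  r=8.0492  x^+=1.2132  v^+=1.0808  a^+=2.0550
step 6: x_pred=3.5789  r=-8.6889  x^+=-1.0870  v^+=1.1037  a^+=-0.4182
step 7: x_pred=-0.1389  r=-0.2111  x^+=-0.2523  v^+=0.5987  a^+=-0.4783
step 8: x_pred=0.1154  r=3.9346  x^+=2.2283  v^+=1.0767  a^+=0.6416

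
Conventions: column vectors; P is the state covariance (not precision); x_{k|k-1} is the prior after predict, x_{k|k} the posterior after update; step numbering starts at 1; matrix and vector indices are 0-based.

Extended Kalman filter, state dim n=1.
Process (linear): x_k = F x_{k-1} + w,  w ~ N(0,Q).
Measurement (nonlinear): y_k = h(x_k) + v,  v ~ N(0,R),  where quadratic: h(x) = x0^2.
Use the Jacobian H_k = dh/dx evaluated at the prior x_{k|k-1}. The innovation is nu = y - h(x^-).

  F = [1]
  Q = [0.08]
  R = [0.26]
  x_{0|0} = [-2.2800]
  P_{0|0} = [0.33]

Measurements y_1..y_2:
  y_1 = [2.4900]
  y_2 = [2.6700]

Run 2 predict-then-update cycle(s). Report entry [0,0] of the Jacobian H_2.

H_jac[0,0] = -3.4073

step 1: x^-=[-2.2800]  P^-=[0.4100]  H_jac=[-4.5600]  S=[8.7854]  K=[-0.2128]  nu=[-2.7084]  x^+=[-1.7036]  P^+=[0.0121]
step 2: x^-=[-1.7036]  P^-=[0.0921]  H_jac=[-3.4073]  S=[1.3296]  K=[-0.2361]  nu=[-0.2324]  x^+=[-1.6488]  P^+=[0.0180]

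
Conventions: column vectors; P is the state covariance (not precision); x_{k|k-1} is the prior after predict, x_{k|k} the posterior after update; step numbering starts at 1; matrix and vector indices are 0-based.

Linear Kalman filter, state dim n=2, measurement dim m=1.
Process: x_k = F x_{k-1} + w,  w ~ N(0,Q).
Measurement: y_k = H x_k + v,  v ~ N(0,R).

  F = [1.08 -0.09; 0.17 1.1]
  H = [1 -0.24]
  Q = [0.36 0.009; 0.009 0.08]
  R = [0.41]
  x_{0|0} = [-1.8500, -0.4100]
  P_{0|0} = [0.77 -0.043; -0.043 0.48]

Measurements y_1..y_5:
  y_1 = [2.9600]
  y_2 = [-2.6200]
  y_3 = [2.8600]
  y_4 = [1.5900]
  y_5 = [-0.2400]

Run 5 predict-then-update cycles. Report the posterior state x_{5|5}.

x_post = [0.3806, -0.6256]

step 1: x^-=[-1.9611, -0.7655]  P^-=[1.2704 0.0524; 0.0524 0.6670]  S=[1.6936]  K=[0.7427; -0.0636]  nu=[4.7374]  x^+=[1.5572, -1.0666]  P^+=[0.3363 0.1324; 0.1324 0.6601]
step 2: x^-=[1.7777, -0.9085]  P^-=[0.7318 0.1606; 0.1606 0.9380]  S=[1.1188]  K=[0.6197; -0.0577]  nu=[-4.6158]  x^+=[-1.0826, -0.6424]  P^+=[0.3022 0.2006; 0.2006 0.9343]
step 3: x^-=[-1.1114, -0.8907]  P^-=[0.6811 0.2072; 0.2072 1.2942]  S=[1.0662]  K=[0.5922; -0.0970]  nu=[3.7576]  x^+=[1.1137, -1.2551]  P^+=[0.3072 0.2684; 0.2684 1.2842]
step 4: x^-=[1.3158, -1.1913]  P^-=[0.6766 0.2531; 0.2531 1.7431]  S=[1.0655]  K=[0.5780; -0.1551]  nu=[-0.0117]  x^+=[1.3090, -1.1895]  P^+=[0.3206 0.3486; 0.3486 1.7175]
step 5: x^-=[1.5208, -1.0859]  P^-=[0.6801 0.3066; 0.3066 2.2978]  S=[1.0753]  K=[0.5641; -0.2277]  nu=[-2.0214]  x^+=[0.3806, -0.6256]  P^+=[0.3380 0.4447; 0.4447 2.2421]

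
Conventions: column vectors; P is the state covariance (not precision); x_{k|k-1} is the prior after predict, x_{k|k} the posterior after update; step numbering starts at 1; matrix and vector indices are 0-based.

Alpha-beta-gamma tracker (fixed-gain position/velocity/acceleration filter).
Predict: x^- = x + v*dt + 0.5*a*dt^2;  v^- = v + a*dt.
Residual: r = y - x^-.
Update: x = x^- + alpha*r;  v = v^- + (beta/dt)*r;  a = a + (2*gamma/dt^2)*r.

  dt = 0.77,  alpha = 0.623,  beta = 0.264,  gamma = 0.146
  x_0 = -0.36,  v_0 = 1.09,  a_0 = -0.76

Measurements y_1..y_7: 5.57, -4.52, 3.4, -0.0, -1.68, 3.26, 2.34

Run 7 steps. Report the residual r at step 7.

resid = 2.2478

step 1: x_pred=0.2540  r=5.3160  x^+=3.5659  v^+=2.3274  a^+=1.8581
step 2: x_pred=5.9088  r=-10.4288  x^+=-0.5883  v^+=0.1826  a^+=-3.2780
step 3: x_pred=-1.4195  r=4.8195  x^+=1.5830  v^+=-0.6891  a^+=-0.9044
step 4: x_pred=0.7843  r=-0.7843  x^+=0.2957  v^+=-1.6544  a^+=-1.2907
step 5: x_pred=-1.3609  r=-0.3191  x^+=-1.5597  v^+=-2.7577  a^+=-1.4479
step 6: x_pred=-4.1123  r=7.3723  x^+=0.4806  v^+=-1.3449  a^+=2.1830
step 7: x_pred=0.0922  r=2.2478  x^+=1.4926  v^+=1.1066  a^+=3.2900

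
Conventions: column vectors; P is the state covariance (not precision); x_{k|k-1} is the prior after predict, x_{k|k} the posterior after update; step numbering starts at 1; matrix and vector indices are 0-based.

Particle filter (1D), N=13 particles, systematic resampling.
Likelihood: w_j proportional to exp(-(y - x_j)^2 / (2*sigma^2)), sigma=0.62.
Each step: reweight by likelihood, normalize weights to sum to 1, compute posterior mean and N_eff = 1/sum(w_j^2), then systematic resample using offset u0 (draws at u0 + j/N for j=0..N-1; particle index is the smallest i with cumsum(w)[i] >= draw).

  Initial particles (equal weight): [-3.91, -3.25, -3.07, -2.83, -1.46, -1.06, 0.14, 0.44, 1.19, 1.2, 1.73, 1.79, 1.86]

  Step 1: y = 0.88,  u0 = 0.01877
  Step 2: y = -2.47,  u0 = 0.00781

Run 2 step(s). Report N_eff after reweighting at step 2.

N_eff = 2.4603

step 1: w=[0.0000, 0.0000, 0.0000, 0.0000, 0.0002, 0.0018, 0.1211, 0.1919, 0.2178, 0.2160, 0.0964, 0.0840, 0.0708]  mean=1.0664  Neff=5.9905  idx=[6, 6, 7, 7, 8, 8, 8, 9, 9, 9, 10, 11, 12]
step 2: w=[0.4478, 0.4478, 0.0520, 0.0520, 0.0001, 0.0001, 0.0001, 0.0001, 0.0001, 0.0001, 0.0000, 0.0000, 0.0000]  mean=0.1717  Neff=2.4603  idx=[0, 0, 0, 0, 0, 0, 1, 1, 1, 1, 1, 1, 2]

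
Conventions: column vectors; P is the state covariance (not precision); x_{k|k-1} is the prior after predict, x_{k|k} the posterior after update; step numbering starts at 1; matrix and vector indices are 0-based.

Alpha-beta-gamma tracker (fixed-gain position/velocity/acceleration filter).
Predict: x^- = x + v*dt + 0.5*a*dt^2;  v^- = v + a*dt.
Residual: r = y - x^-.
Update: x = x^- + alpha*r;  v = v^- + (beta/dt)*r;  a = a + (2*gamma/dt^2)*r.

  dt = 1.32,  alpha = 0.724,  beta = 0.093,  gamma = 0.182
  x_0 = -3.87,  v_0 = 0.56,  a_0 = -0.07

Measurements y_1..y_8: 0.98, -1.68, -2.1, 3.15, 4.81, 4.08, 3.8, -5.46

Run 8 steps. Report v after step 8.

v_post = -0.7398

step 1: x_pred=-3.1918  r=4.1718  x^+=-0.1714  v^+=0.7615  a^+=0.8015
step 2: x_pred=1.5321  r=-3.2121  x^+=-0.7935  v^+=1.5932  a^+=0.1305
step 3: x_pred=1.4233  r=-3.5233  x^+=-1.1276  v^+=1.5172  a^+=-0.6055
step 4: x_pred=0.3476  r=2.8024  x^+=2.3765  v^+=0.9154  a^+=-0.0201
step 5: x_pred=3.5673  r=1.2427  x^+=4.4670  v^+=0.9764  a^+=0.2395
step 6: x_pred=5.9645  r=-1.8845  x^+=4.6001  v^+=1.1597  a^+=-0.1542
step 7: x_pred=5.9967  r=-2.1967  x^+=4.4063  v^+=0.8015  a^+=-0.6131
step 8: x_pred=4.9301  r=-10.3901  x^+=-2.5923  v^+=-0.7398  a^+=-2.7836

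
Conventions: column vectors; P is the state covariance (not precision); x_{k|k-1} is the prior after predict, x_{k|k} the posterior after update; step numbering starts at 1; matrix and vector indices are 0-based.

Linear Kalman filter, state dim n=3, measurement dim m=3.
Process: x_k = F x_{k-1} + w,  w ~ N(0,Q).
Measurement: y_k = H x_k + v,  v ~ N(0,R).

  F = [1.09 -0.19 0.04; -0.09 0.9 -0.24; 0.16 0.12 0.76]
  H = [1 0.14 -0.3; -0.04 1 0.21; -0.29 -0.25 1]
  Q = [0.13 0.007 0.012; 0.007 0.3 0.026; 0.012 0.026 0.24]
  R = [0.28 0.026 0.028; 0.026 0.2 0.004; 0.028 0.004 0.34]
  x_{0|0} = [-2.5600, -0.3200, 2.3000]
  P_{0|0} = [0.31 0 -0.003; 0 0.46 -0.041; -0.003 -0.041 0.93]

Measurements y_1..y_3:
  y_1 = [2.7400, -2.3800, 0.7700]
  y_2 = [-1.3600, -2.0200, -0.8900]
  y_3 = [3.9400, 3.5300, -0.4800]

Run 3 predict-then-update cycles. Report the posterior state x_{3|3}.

x_post = [1.7644, 1.8392, 0.0573]

step 1: x^-=[-2.6376, -0.6096, 1.3000]  P^-=[0.5168 -0.1135 0.0871; -0.1135 0.7463 -0.1250; 0.0871 -0.1250 0.7835]  S=[0.8084 0.0007 -0.2823; 0.0007 0.9368 -0.1074; -0.2823 -0.1074 1.2091]  K=[0.6249 -0.1119 0.1075; -0.0245 0.7541 -0.1691; 0.0291 0.1153 0.6700]  nu=[5.8529, -2.1489, -1.4473]  x^+=[1.1049, -2.1289, 0.2530]  P^+=[0.2108 -0.0203 0.1097; -0.0203 0.1535 -0.0227; 0.1097 -0.0227 0.2552]
step 2: x^-=[1.6189, -2.0761, 0.1136]  P^-=[0.4047 -0.0936 0.1457; -0.0936 0.4585 -0.0363; 0.1457 -0.0363 0.4168]  S=[0.6207 -0.0031 -0.0527; -0.0031 0.6674 -0.0413; -0.0527 -0.0413 0.7395]  K=[0.5689 -0.1095 0.1043; -0.0376 0.6729 -0.1325; 0.0706 0.1011 0.5294]  nu=[-2.6542, 0.0970, -1.0532]  x^+=[-0.0115, -1.7714, -0.6214]  P^+=[0.1927 -0.0204 0.1018; -0.0204 0.1355 -0.0154; 0.1018 -0.0154 0.2080]
step 3: x^-=[0.2992, -1.4441, -0.6867]  P^-=[0.3818 -0.0856 0.1339; -0.0856 0.4377 -0.0238; 0.1339 -0.0238 0.3882]  S=[0.6029 -0.0014 -0.0491; -0.0014 0.6500 -0.0315; -0.0491 -0.0315 0.7094]  K=[0.5543 -0.1061 0.0966; -0.0372 0.6647 -0.1258; 0.0653 0.1055 0.5100]  nu=[3.6370, 5.1303, -0.0676]  x^+=[1.7644, 1.8392, 0.0573]  P^+=[0.1871 -0.0194 0.0973; -0.0194 0.1335 -0.0134; 0.0973 -0.0134 0.2005]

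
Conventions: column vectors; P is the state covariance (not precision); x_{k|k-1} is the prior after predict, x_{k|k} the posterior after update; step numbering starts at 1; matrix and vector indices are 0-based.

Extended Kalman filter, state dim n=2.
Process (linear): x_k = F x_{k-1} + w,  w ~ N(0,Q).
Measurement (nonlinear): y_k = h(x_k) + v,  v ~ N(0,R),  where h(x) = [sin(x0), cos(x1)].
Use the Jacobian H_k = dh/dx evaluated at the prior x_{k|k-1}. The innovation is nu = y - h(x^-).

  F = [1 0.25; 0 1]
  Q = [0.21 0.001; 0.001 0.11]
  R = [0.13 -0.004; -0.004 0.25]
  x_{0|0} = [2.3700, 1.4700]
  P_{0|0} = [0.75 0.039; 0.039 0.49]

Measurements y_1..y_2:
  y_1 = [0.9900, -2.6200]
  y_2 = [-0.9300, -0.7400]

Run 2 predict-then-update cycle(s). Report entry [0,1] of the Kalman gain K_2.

K[0,1] = -0.0012

step 1: x^-=[2.7375, 1.4700]  P^-=[1.0101 0.1625; 0.1625 0.6000]  H_jac=[-0.9195 0.0000; 0.0000 -0.9949]  S=[0.9840 0.1447; 0.1447 0.8439]  K=[-0.9394 -0.0306; -0.0491 -0.6989]  nu=[0.5968, -2.7206]  x^+=[2.2600, 3.3423]  P^+=[0.1327 0.0039; 0.0039 0.1754]
step 2: x^-=[3.0955, 3.3423]  P^-=[0.3556 0.0488; 0.0488 0.2854]  H_jac=[-0.9989 0.0000; 0.0000 0.1993]  S=[0.4848 -0.0137; -0.0137 0.2613]  K=[-0.7327 -0.0012; -0.0944 0.2127]  nu=[-0.9760, 0.2399]  x^+=[3.8104, 3.4855]  P^+=[0.0953 0.0131; 0.0131 0.2687]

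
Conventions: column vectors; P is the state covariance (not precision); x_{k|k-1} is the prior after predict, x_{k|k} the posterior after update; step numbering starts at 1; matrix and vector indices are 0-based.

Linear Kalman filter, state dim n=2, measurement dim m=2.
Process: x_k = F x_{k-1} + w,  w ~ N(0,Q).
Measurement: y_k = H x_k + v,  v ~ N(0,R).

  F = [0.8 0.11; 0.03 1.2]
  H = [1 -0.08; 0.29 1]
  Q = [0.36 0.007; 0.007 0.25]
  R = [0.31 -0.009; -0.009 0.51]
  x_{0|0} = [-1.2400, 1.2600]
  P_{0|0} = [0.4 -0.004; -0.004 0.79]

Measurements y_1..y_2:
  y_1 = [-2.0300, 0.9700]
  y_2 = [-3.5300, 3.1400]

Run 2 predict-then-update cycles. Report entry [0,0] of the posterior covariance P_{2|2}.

step 1: x^-=[-0.8534, 1.4748]  P^-=[0.6249 0.1170; 0.1170 1.3877]  S=[0.9250 0.1755; 0.1755 2.0181]  K=[0.6480 0.0914; -0.1293 0.7157]  nu=[-1.0586, -0.2573]  x^+=[-1.5630, 1.4275]  P^+=[0.1987 -0.0168; -0.0168 0.3710]
step 2: x^-=[-1.0933, 1.6661]  P^-=[0.4887 0.0445; 0.0445 0.7833]  S=[0.7966 0.1136; 0.1136 1.3602]  K=[0.5966 0.0871; -0.1075 0.5943]  nu=[-2.3034, 1.7909]  x^+=[-2.3115, 2.9781]  P^+=[0.1830 -0.0140; -0.0140 0.3081]

P_post[0,0] = 0.1830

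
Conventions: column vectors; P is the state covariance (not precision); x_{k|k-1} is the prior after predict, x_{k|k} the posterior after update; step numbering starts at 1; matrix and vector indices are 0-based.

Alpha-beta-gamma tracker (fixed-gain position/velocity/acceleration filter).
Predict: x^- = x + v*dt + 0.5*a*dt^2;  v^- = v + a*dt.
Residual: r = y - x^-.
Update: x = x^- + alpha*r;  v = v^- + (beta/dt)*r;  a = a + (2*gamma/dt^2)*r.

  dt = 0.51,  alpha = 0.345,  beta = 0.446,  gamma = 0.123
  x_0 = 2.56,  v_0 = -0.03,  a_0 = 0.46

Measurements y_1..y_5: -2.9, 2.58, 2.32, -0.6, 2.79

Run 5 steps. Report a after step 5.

step 1: x_pred=2.6045  r=-5.5045  x^+=0.7055  v^+=-4.6092  a^+=-4.7461
step 2: x_pred=-2.2624  r=4.8424  x^+=-0.5918  v^+=-2.7949  a^+=-0.1662
step 3: x_pred=-2.0388  r=4.3588  x^+=-0.5350  v^+=0.9322  a^+=3.9563
step 4: x_pred=0.4549  r=-1.0549  x^+=0.0910  v^+=2.0274  a^+=2.9586
step 5: x_pred=1.5097  r=1.2803  x^+=1.9514  v^+=4.6559  a^+=4.1695

a_post = 4.1695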